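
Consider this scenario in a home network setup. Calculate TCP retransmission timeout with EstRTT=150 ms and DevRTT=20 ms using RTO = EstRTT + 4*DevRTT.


Given: EstRTT = 150 ms, DevRTT = 20 ms
Timeout = EstRTT + 4 * DevRTT
4 * DevRTT = 4 * 20 = 80
Timeout = 150 + 80 = 230 ms

230


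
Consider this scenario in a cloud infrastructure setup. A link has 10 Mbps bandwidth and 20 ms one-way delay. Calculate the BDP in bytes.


Given: bandwidth = 10 Mbps, delay = 20 ms
BDP in bits = 10 * 10^6 * 20 / 1000
BDP in bits = 200000
BDP in bytes = 200000 / 8 = 25000

25000


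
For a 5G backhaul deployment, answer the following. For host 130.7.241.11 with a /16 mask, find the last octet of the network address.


Given: IP = 130.7.241.11, prefix = /16
Subnet mask = 255.255.0.0
Last octet of IP: 11
Last octet of mask: 0
Network last octet = 11 AND 0 = 0

0


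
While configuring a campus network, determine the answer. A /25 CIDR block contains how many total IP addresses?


Given: CIDR prefix /25
Host bits = 32 - 25 = 7
Total addresses = 2^7 = 128

128


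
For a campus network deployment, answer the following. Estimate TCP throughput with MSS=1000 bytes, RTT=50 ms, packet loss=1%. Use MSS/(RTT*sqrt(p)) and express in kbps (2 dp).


Given: MSS = 1000 bytes, RTT = 50 ms, loss = 1%
RTT in seconds = 50 / 1000 = 0.05
Loss rate = 1% = 0.01
sqrt(loss) = sqrt(0.01) = 0.1
Throughput (bytes/s) = 1000 / (0.05 * 0.1) = 200000.0000
Throughput (kbps) = 200000.0000 * 8 / 1000 = 1600.000000 -> 1600.00 kbps (2 dp)

1600.00


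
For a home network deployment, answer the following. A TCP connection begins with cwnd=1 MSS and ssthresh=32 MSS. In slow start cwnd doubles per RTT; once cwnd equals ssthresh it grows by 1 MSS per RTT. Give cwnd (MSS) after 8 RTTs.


RTT 0: cwnd = 1 MSS (initial)
RTT 1: cwnd = 2 MSS (slow start, doubled)
RTT 2: cwnd = 4 MSS (slow start, doubled)
RTT 3: cwnd = 8 MSS (slow start, doubled)
RTT 4: cwnd = 16 MSS (slow start, doubled)
RTT 5: cwnd = 32 MSS (slow start, doubled)
RTT 6: cwnd = 33 MSS (congestion avoidance, +1)
RTT 7: cwnd = 34 MSS (congestion avoidance, +1)
RTT 8: cwnd = 35 MSS (congestion avoidance, +1)

35


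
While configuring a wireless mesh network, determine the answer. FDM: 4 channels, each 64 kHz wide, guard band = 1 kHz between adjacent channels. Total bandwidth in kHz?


Given: 4 channels, 64 kHz each, guard = 1 kHz
Channel bandwidth = 4 * 64 = 256 kHz
Guard bands = 3 gaps * 1 kHz = 3 kHz
Total = 256 + 3 = 259 kHz

259


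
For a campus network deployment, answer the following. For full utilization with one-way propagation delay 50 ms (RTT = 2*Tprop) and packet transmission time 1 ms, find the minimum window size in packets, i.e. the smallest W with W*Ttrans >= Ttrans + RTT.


Given: Ttrans = 1 ms, RTT = 100 ms (= 2 * Tprop, Tprop = 50 ms)
Time until first ACK returns = Ttrans + RTT = 1 + 100 = 101 ms
Need W * Ttrans >= Ttrans + RTT  ->  W >= (Ttrans + RTT) / Ttrans
(Ttrans + RTT) / Ttrans = 101 / 1 = 101
W_min = ceil(101) = 101

101


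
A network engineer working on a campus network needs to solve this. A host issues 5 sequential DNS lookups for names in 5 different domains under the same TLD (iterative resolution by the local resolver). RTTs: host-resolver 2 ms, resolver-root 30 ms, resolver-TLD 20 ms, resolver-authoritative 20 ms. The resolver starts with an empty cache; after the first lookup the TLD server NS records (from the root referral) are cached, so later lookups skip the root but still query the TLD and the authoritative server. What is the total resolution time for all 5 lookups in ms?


Lookup 1 (cold cache): local + root + TLD + auth = 2 + 30 + 20 + 20 = 72 ms
Lookups 2..5 (TLD NS cached -> skip root; new domain -> still ask TLD and auth): local + TLD + auth = 2 + 20 + 20 = 42 ms each
Remaining 4 lookups: 4 * 42 = 168 ms
Total = 72 + 168 = 240 ms

240


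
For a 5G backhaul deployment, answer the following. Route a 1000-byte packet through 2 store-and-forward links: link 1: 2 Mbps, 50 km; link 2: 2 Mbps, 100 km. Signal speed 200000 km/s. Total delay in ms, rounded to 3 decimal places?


Packet = 1000 bytes = 8000 bits. Store-and-forward: sum (t_trans + t_prop) per link.
Link 1: t_trans = 8000/(2*10^6) s = 4.0000 ms; t_prop = 50/200000 s = 0.2500 ms; subtotal = 4.2500 ms
Link 2: t_trans = 8000/(2*10^6) s = 4.0000 ms; t_prop = 100/200000 s = 0.5000 ms; subtotal = 4.5000 ms
End-to-end = 4.2500 + 4.5000 = 8.7500 ms -> 8.750 ms (3 dp)

8.750


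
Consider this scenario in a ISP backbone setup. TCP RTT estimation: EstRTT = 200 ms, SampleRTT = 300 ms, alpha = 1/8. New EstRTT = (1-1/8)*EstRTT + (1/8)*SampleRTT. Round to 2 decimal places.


Given: EstRTT = 200 ms, SampleRTT = 300 ms, alpha = 1/8
New EstRTT = (1 - alpha) * EstRTT + alpha * SampleRTT
(7/8) * 200 = 175
(1/8) * 300 = 37.5
New EstRTT = 175 + 37.5 = 212.5 ms -> 212.50 ms (2 dp)

212.50


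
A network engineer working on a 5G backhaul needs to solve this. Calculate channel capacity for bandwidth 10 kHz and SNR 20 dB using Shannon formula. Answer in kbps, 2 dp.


Given: B = 10 kHz, SNR = 20 dB
SNR linear = 10^(20/10) = 100
1 + SNR = 101
log2(101) = 6.6582114828
C = 10 * 1000 * 6.6582114828 = 66582.1148 bps
C = 66.582115 kbps -> 66.58 kbps (2 dp)

66.58


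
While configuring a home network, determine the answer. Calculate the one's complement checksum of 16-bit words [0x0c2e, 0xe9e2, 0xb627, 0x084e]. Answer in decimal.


Given words: [0x0c2e, 0xe9e2, 0xb627, 0x084e]
Step 1: Sum all words
Raw sum = 3118 + 59874 + 46631 + 2126 = 111749
Step 2: Fold carry: (46213 + 1) = 46214
One's complement = ~46214 & 0xFFFF = 19321

19321


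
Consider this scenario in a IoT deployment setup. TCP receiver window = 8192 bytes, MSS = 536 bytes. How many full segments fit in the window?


Given: RWND = 8192 bytes, MSS = 536 bytes
Full segments = floor(RWND / MSS)
Full segments = floor(8192 / 536)
Full segments = floor(15.2836) = 15

15


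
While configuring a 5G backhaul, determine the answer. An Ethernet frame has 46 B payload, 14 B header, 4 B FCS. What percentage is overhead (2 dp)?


Given: payload = 46 B, header = 14 B, trailer = 4 B
Overhead bytes = header + trailer = 14 + 4 = 18
Total frame = payload + overhead = 46 + 18 = 64
Overhead % = 18 / 64 * 100 = 28.1250% -> 28.13% (2 dp)

28.13


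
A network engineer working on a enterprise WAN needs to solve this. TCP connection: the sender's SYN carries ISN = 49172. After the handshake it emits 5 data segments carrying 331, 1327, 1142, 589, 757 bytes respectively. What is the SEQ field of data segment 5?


The SYN occupies sequence number ISN = 49172, so the first data byte is ISN + 1 = 49173.
SEQ of data segment i = (ISN + 1) + sum of payload sizes of segments 1..i-1.
Segment 1: SEQ = 49173, payload = 331 bytes
Segment 2: SEQ = 49504, payload = 1327 bytes
Segment 3: SEQ = 50831, payload = 1142 bytes
Segment 4: SEQ = 51973, payload = 589 bytes
Segment 5: SEQ = 52562, payload = 757 bytes
SEQ of segment 5 = 49173 + 331 + 1327 + 1142 + 589 = 52562

52562


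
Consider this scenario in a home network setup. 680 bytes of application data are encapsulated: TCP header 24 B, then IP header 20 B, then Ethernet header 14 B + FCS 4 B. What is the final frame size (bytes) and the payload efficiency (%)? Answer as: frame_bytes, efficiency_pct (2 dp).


TCP segment = 680 + 24 = 704 B
IP packet = 704 + 20 = 724 B
Ethernet frame = 724 + 14 + 4 = 742 B
Efficiency = app / frame = 680 / 742 = 0.916442 = 91.6442% -> 91.64% (2 dp)

742, 91.64


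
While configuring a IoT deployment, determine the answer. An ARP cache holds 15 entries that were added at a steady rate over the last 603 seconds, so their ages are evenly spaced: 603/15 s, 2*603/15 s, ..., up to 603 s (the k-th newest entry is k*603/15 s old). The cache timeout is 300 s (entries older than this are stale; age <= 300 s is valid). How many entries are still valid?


Ages are k * 603/15 s for k = 1..15 (spacing = 40.2000 s).
Entry k is valid iff k * 603/15 <= 300 iff k <= 15 * 300 / 603 = 7.4627
n_valid = floor(7.4627) = 7
(n_stale = 15 - 7 = 8)

7


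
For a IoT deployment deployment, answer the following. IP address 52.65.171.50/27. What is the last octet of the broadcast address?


Given: IP = 52.65.171.50, prefix = /27
Host bits = 32 - 27 = 5
Network last octet = 50 AND mask = 32
Host part size = 2^5 - 1 = 31
Broadcast last octet = 32 OR 31 = 63

63


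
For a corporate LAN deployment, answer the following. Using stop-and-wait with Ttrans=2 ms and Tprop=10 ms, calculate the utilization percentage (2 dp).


Given: Ttrans = 2 ms, Tprop = 10 ms
RTT = 2 * Tprop = 2 * 10 = 20 ms
U = Ttrans / (Ttrans + RTT)
U = 2 / (2 + 20)
U = 2 / 22 = 0.090909
U% = 9.09%

9.09


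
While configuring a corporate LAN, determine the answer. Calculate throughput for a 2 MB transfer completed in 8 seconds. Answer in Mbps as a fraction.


Given: file = 2 MB, time = 8 s
File in Mb = 2 * 8 = 16 Mb
Throughput = 16 / 8 Mbps
Throughput = 2 Mbps

2


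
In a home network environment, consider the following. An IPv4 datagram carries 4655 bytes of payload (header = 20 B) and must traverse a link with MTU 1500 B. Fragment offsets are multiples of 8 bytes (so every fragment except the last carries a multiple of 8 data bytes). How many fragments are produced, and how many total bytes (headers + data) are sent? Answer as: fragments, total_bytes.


Max data per non-final fragment = floor((MTU - header)/8)*8 = floor((1500 - 20)/8)*8 = floor(1480/8)*8 = 1480 B
Final fragment needs no 8-byte alignment: it can carry up to MTU - header = 1480 B
Non-final fragments needed = ceil((payload - 1480) / 1480) = ceil(3175/1480) = ceil(2.1453) = 3
Number of fragments = 3 + 1 = 4
Fragment sizes (data): 3 * 1480 B + 215 B (last, 215 <= 1480 OK)
Total bytes sent = payload + n_frags * header = 4655 + 4*20 = 4655 + 80 = 4735 B

4, 4735


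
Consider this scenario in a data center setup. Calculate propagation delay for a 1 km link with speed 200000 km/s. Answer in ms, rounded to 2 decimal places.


Given: distance = 1 km, speed = 200000 km/s
Delay = distance / speed = 1 / 200000 seconds
Delay in ms = 1 * 1000 / 200000
Delay = 0.0050 ms
Rounded to 2 dp = 0.01 ms

0.01


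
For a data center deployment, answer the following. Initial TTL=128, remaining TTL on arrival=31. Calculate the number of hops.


Given: initial TTL = 128, received TTL = 31
Hops = initial TTL - received TTL
Hops = 128 - 31 = 97

97


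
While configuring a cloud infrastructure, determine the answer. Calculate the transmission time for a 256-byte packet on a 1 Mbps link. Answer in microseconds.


Given: packet = 256 bytes, bandwidth = 1 Mbps
Packet in bits = 256 * 8 = 2048 bits
Bandwidth = 1 * 10^6 = 1000000 bps
Time = 2048 / 1000000 seconds
Time in us = 2048 * 10^6 / 1000000 = 2048

2048


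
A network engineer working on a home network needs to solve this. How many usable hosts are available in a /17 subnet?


Given: subnet mask /17
Host bits = 32 - 17 = 15
Total addresses = 2^15 = 32768
Usable hosts = 32768 - 2 (network + broadcast) = 32766

32766


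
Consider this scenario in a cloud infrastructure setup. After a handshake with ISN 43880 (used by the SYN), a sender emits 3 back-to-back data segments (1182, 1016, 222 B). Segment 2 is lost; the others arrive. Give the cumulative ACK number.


SYN uses sequence number 43880; first data byte = ISN + 1 = 43881.
Segment 1: SEQ = 43881, len = 1182 B, covers [43881, 45062]
Segment 2: SEQ = 45063, len = 1016 B, covers [45063, 46078] [LOST]
Segment 3: SEQ = 46079, len = 222 B, covers [46079, 46300]
In-order data received: bytes [43881, 45062] (segments 1..1).
Segment 2 missing -> gap begins at byte 45063; later segments buffered out of order.
Cumulative ACK = next expected in-order byte = 43881 + 1182 = 45063

45063


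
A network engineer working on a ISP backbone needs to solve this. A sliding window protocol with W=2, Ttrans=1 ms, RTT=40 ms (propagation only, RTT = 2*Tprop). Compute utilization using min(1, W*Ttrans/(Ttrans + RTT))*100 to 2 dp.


Given: W = 2, Ttrans = 1 ms, RTT = 40 ms (= 2 * Tprop, Tprop = 20 ms)
Cycle time = Ttrans + RTT = 1 + 40 = 41 ms (first packet sent until its ACK returns)
W * Ttrans = 2 * 1 = 2 ms of sending per cycle
W * Ttrans / (Ttrans + RTT) = 2 / 41 = 0.048780
U = min(1, 0.048780) = 0.048780
U% = 4.88%

4.88


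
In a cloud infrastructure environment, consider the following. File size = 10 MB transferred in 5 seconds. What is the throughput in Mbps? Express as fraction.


Given: file = 10 MB, time = 5 s
File in Mb = 10 * 8 = 80 Mb
Throughput = 80 / 5 Mbps
Throughput = 16 Mbps

16


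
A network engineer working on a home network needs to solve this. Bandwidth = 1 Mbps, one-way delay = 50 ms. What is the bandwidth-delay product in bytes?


Given: bandwidth = 1 Mbps, delay = 50 ms
BDP in bits = 1 * 10^6 * 50 / 1000
BDP in bits = 50000
BDP in bytes = 50000 / 8 = 6250

6250


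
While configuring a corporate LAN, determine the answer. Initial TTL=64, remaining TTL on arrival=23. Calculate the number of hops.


Given: initial TTL = 64, received TTL = 23
Hops = initial TTL - received TTL
Hops = 64 - 23 = 41

41


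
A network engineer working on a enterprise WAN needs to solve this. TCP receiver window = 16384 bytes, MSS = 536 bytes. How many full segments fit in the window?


Given: RWND = 16384 bytes, MSS = 536 bytes
Full segments = floor(RWND / MSS)
Full segments = floor(16384 / 536)
Full segments = floor(30.5672) = 30

30


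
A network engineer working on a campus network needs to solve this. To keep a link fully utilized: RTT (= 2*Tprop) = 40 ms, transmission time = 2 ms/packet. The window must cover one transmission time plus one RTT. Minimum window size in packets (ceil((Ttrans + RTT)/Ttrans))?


Given: Ttrans = 2 ms, RTT = 40 ms (= 2 * Tprop, Tprop = 20 ms)
Time until first ACK returns = Ttrans + RTT = 2 + 40 = 42 ms
Need W * Ttrans >= Ttrans + RTT  ->  W >= (Ttrans + RTT) / Ttrans
(Ttrans + RTT) / Ttrans = 42 / 2 = 21
W_min = ceil(21) = 21

21


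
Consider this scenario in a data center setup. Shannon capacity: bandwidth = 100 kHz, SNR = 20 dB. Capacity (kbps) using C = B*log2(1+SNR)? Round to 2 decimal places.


Given: B = 100 kHz, SNR = 20 dB
SNR linear = 10^(20/10) = 100
1 + SNR = 101
log2(101) = 6.6582114828
C = 100 * 1000 * 6.6582114828 = 665821.1483 bps
C = 665.821148 kbps -> 665.82 kbps (2 dp)

665.82


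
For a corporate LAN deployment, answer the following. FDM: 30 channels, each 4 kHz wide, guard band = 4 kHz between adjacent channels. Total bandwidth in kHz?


Given: 30 channels, 4 kHz each, guard = 4 kHz
Channel bandwidth = 30 * 4 = 120 kHz
Guard bands = 29 gaps * 4 kHz = 116 kHz
Total = 120 + 116 = 236 kHz

236


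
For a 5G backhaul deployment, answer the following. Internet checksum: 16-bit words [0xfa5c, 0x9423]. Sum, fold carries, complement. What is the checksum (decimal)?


Given words: [0xfa5c, 0x9423]
Step 1: Sum all words
Raw sum = 64092 + 37923 = 102015
Step 2: Fold carry: (36479 + 1) = 36480
One's complement = ~36480 & 0xFFFF = 29055

29055


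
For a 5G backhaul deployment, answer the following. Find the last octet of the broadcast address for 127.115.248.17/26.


Given: IP = 127.115.248.17, prefix = /26
Host bits = 32 - 26 = 6
Network last octet = 17 AND mask = 0
Host part size = 2^6 - 1 = 63
Broadcast last octet = 0 OR 63 = 63

63


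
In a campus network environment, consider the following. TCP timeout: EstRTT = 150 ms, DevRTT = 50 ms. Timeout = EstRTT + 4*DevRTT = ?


Given: EstRTT = 150 ms, DevRTT = 50 ms
Timeout = EstRTT + 4 * DevRTT
4 * DevRTT = 4 * 50 = 200
Timeout = 150 + 200 = 350 ms

350


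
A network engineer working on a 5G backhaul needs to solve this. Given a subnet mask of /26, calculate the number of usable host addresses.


Given: subnet mask /26
Host bits = 32 - 26 = 6
Total addresses = 2^6 = 64
Usable hosts = 64 - 2 (network + broadcast) = 62

62


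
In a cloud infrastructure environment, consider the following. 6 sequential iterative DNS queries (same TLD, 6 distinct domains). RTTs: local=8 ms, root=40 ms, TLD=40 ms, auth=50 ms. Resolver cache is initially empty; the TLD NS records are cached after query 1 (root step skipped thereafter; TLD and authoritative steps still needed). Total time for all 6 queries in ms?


Lookup 1 (cold cache): local + root + TLD + auth = 8 + 40 + 40 + 50 = 138 ms
Lookups 2..6 (TLD NS cached -> skip root; new domain -> still ask TLD and auth): local + TLD + auth = 8 + 40 + 50 = 98 ms each
Remaining 5 lookups: 5 * 98 = 490 ms
Total = 138 + 490 = 628 ms

628


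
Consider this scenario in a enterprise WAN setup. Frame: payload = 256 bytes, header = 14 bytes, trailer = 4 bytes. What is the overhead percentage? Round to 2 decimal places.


Given: payload = 256 B, header = 14 B, trailer = 4 B
Overhead bytes = header + trailer = 14 + 4 = 18
Total frame = payload + overhead = 256 + 18 = 274
Overhead % = 18 / 274 * 100 = 6.5693% -> 6.57% (2 dp)

6.57


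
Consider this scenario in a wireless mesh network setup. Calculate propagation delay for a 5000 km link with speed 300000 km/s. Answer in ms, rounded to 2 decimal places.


Given: distance = 5000 km, speed = 300000 km/s
Delay = distance / speed = 5000 / 300000 seconds
Delay in ms = 5000 * 1000 / 300000
Delay = 16.6667 ms
Rounded to 2 dp = 16.67 ms

16.67


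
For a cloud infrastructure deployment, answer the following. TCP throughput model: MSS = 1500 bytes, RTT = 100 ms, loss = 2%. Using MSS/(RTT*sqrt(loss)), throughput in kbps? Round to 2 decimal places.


Given: MSS = 1500 bytes, RTT = 100 ms, loss = 2%
RTT in seconds = 100 / 1000 = 0.1
Loss rate = 2% = 0.02
sqrt(loss) = sqrt(0.02) = 0.141421356237
Throughput (bytes/s) = 1500 / (0.1 * 0.141421356237) = 106066.0172
Throughput (kbps) = 106066.0172 * 8 / 1000 = 848.528137 -> 848.53 kbps (2 dp)

848.53


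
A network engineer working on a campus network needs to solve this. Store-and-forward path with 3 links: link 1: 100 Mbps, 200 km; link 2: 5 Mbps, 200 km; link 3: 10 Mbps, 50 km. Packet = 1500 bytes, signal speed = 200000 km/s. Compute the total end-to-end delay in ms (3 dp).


Packet = 1500 bytes = 12000 bits. Store-and-forward: sum (t_trans + t_prop) per link.
Link 1: t_trans = 12000/(100*10^6) s = 0.1200 ms; t_prop = 200/200000 s = 1.0000 ms; subtotal = 1.1200 ms
Link 2: t_trans = 12000/(5*10^6) s = 2.4000 ms; t_prop = 200/200000 s = 1.0000 ms; subtotal = 3.4000 ms
Link 3: t_trans = 12000/(10*10^6) s = 1.2000 ms; t_prop = 50/200000 s = 0.2500 ms; subtotal = 1.4500 ms
End-to-end = 1.1200 + 3.4000 + 1.4500 = 5.9700 ms -> 5.970 ms (3 dp)

5.970


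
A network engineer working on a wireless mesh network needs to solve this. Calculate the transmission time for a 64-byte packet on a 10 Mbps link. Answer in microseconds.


Given: packet = 64 bytes, bandwidth = 10 Mbps
Packet in bits = 64 * 8 = 512 bits
Bandwidth = 10 * 10^6 = 10000000 bps
Time = 512 / 10000000 seconds
Time in us = 512 * 10^6 / 10000000 = 51.2

51.2


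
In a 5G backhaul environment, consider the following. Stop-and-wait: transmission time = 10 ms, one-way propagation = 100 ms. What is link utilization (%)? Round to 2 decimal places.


Given: Ttrans = 10 ms, Tprop = 100 ms
RTT = 2 * Tprop = 2 * 100 = 200 ms
U = Ttrans / (Ttrans + RTT)
U = 10 / (10 + 200)
U = 10 / 210 = 0.047619
U% = 4.76%

4.76


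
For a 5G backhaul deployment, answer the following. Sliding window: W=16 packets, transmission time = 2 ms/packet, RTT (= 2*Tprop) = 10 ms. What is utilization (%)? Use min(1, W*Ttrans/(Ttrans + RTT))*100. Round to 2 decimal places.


Given: W = 16, Ttrans = 2 ms, RTT = 10 ms (= 2 * Tprop, Tprop = 5 ms)
Cycle time = Ttrans + RTT = 2 + 10 = 12 ms (first packet sent until its ACK returns)
W * Ttrans = 16 * 2 = 32 ms of sending per cycle
W * Ttrans / (Ttrans + RTT) = 32 / 12 = 2.666667
U = min(1, 2.666667) = 1.000000
U% = 100.00%

100.00


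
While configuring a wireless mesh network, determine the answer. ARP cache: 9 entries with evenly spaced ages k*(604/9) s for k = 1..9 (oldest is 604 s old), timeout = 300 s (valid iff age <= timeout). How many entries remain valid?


Ages are k * 604/9 s for k = 1..9 (spacing = 67.1111 s).
Entry k is valid iff k * 604/9 <= 300 iff k <= 9 * 300 / 604 = 4.4702
n_valid = floor(4.4702) = 4
(n_stale = 9 - 4 = 5)

4


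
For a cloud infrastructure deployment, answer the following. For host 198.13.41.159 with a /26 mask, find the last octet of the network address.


Given: IP = 198.13.41.159, prefix = /26
Subnet mask = 255.255.255.192
Last octet of IP: 159
Last octet of mask: 192
Network last octet = 159 AND 192 = 128

128


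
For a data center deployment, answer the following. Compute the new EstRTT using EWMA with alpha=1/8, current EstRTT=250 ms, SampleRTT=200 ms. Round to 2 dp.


Given: EstRTT = 250 ms, SampleRTT = 200 ms, alpha = 1/8
New EstRTT = (1 - alpha) * EstRTT + alpha * SampleRTT
(7/8) * 250 = 218.75
(1/8) * 200 = 25
New EstRTT = 218.75 + 25 = 243.75 ms -> 243.75 ms (2 dp)

243.75


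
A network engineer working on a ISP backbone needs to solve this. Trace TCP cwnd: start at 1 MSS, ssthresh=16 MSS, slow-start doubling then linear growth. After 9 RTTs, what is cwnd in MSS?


RTT 0: cwnd = 1 MSS (initial)
RTT 1: cwnd = 2 MSS (slow start, doubled)
RTT 2: cwnd = 4 MSS (slow start, doubled)
RTT 3: cwnd = 8 MSS (slow start, doubled)
RTT 4: cwnd = 16 MSS (slow start, doubled)
RTT 5: cwnd = 17 MSS (congestion avoidance, +1)
RTT 6: cwnd = 18 MSS (congestion avoidance, +1)
RTT 7: cwnd = 19 MSS (congestion avoidance, +1)
RTT 8: cwnd = 20 MSS (congestion avoidance, +1)
RTT 9: cwnd = 21 MSS (congestion avoidance, +1)

21


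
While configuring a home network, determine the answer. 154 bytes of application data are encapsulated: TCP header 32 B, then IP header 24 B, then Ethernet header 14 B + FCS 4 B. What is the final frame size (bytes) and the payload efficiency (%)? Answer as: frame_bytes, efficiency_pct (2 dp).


TCP segment = 154 + 32 = 186 B
IP packet = 186 + 24 = 210 B
Ethernet frame = 210 + 14 + 4 = 228 B
Efficiency = app / frame = 154 / 228 = 0.675439 = 67.5439% -> 67.54% (2 dp)

228, 67.54


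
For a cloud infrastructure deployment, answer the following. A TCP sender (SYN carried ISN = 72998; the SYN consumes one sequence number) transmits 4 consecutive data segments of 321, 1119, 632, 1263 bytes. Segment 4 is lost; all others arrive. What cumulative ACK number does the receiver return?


SYN uses sequence number 72998; first data byte = ISN + 1 = 72999.
Segment 1: SEQ = 72999, len = 321 B, covers [72999, 73319]
Segment 2: SEQ = 73320, len = 1119 B, covers [73320, 74438]
Segment 3: SEQ = 74439, len = 632 B, covers [74439, 75070]
Segment 4: SEQ = 75071, len = 1263 B, covers [75071, 76333] [LOST]
In-order data received: bytes [72999, 75070] (segments 1..3).
Segment 4 missing -> gap begins at byte 75071.
Cumulative ACK = next expected in-order byte = 72999 + 321 + 1119 + 632 = 75071

75071


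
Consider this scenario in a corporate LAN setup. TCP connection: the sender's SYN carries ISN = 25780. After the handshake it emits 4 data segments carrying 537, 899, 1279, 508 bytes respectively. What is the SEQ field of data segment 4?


The SYN occupies sequence number ISN = 25780, so the first data byte is ISN + 1 = 25781.
SEQ of data segment i = (ISN + 1) + sum of payload sizes of segments 1..i-1.
Segment 1: SEQ = 25781, payload = 537 bytes
Segment 2: SEQ = 26318, payload = 899 bytes
Segment 3: SEQ = 27217, payload = 1279 bytes
Segment 4: SEQ = 28496, payload = 508 bytes
SEQ of segment 4 = 25781 + 537 + 899 + 1279 = 28496

28496


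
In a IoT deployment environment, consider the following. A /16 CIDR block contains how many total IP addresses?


Given: CIDR prefix /16
Host bits = 32 - 16 = 16
Total addresses = 2^16 = 65536

65536


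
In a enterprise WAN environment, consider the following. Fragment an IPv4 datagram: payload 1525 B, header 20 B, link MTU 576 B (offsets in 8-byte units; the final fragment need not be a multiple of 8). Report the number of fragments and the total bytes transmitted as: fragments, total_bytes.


Max data per non-final fragment = floor((MTU - header)/8)*8 = floor((576 - 20)/8)*8 = floor(556/8)*8 = 552 B
Final fragment needs no 8-byte alignment: it can carry up to MTU - header = 556 B
Non-final fragments needed = ceil((payload - 556) / 552) = ceil(969/552) = ceil(1.7554) = 2
Number of fragments = 2 + 1 = 3
Fragment sizes (data): 2 * 552 B + 421 B (last, 421 <= 556 OK)
Total bytes sent = payload + n_frags * header = 1525 + 3*20 = 1525 + 60 = 1585 B

3, 1585


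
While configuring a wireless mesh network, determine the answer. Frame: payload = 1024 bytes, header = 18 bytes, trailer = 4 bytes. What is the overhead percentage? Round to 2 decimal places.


Given: payload = 1024 B, header = 18 B, trailer = 4 B
Overhead bytes = header + trailer = 18 + 4 = 22
Total frame = payload + overhead = 1024 + 22 = 1046
Overhead % = 22 / 1046 * 100 = 2.1033% -> 2.10% (2 dp)

2.10


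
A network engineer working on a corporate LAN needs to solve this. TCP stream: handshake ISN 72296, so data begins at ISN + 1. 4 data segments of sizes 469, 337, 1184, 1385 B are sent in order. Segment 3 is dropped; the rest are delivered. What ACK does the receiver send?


SYN uses sequence number 72296; first data byte = ISN + 1 = 72297.
Segment 1: SEQ = 72297, len = 469 B, covers [72297, 72765]
Segment 2: SEQ = 72766, len = 337 B, covers [72766, 73102]
Segment 3: SEQ = 73103, len = 1184 B, covers [73103, 74286] [LOST]
Segment 4: SEQ = 74287, len = 1385 B, covers [74287, 75671]
In-order data received: bytes [72297, 73102] (segments 1..2).
Segment 3 missing -> gap begins at byte 73103; later segments buffered out of order.
Cumulative ACK = next expected in-order byte = 72297 + 469 + 337 = 73103

73103


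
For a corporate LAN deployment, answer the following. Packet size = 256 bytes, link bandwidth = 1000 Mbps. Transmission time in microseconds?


Given: packet = 256 bytes, bandwidth = 1000 Mbps
Packet in bits = 256 * 8 = 2048 bits
Bandwidth = 1000 * 10^6 = 1000000000 bps
Time = 2048 / 1000000000 seconds
Time in us = 2048 * 10^6 / 1000000000 = 2.048

2.048


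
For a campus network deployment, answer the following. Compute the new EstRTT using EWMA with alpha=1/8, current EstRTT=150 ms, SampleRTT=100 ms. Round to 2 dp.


Given: EstRTT = 150 ms, SampleRTT = 100 ms, alpha = 1/8
New EstRTT = (1 - alpha) * EstRTT + alpha * SampleRTT
(7/8) * 150 = 131.25
(1/8) * 100 = 12.5
New EstRTT = 131.25 + 12.5 = 143.75 ms -> 143.75 ms (2 dp)

143.75


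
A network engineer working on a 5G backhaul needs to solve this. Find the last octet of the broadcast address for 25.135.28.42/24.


Given: IP = 25.135.28.42, prefix = /24
Host bits = 32 - 24 = 8
Network last octet = 42 AND mask = 0
Host part size = 2^8 - 1 = 255
Broadcast last octet = 0 OR 255 = 255

255


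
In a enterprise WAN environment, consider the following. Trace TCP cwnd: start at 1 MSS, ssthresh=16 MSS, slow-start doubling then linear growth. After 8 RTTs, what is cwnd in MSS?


RTT 0: cwnd = 1 MSS (initial)
RTT 1: cwnd = 2 MSS (slow start, doubled)
RTT 2: cwnd = 4 MSS (slow start, doubled)
RTT 3: cwnd = 8 MSS (slow start, doubled)
RTT 4: cwnd = 16 MSS (slow start, doubled)
RTT 5: cwnd = 17 MSS (congestion avoidance, +1)
RTT 6: cwnd = 18 MSS (congestion avoidance, +1)
RTT 7: cwnd = 19 MSS (congestion avoidance, +1)
RTT 8: cwnd = 20 MSS (congestion avoidance, +1)

20


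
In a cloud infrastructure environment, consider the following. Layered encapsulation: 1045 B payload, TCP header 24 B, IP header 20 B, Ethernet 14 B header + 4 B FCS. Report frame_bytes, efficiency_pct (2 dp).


TCP segment = 1045 + 24 = 1069 B
IP packet = 1069 + 20 = 1089 B
Ethernet frame = 1089 + 14 + 4 = 1107 B
Efficiency = app / frame = 1045 / 1107 = 0.943993 = 94.3993% -> 94.40% (2 dp)

1107, 94.40


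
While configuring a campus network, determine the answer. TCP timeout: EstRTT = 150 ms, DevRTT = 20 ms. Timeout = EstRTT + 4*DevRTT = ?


Given: EstRTT = 150 ms, DevRTT = 20 ms
Timeout = EstRTT + 4 * DevRTT
4 * DevRTT = 4 * 20 = 80
Timeout = 150 + 80 = 230 ms

230


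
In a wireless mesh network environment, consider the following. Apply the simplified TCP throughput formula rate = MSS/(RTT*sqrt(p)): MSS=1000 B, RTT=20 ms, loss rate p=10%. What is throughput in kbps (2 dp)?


Given: MSS = 1000 bytes, RTT = 20 ms, loss = 10%
RTT in seconds = 20 / 1000 = 0.02
Loss rate = 10% = 0.1
sqrt(loss) = sqrt(0.1) = 0.316227766017
Throughput (bytes/s) = 1000 / (0.02 * 0.316227766017) = 158113.8830
Throughput (kbps) = 158113.8830 * 8 / 1000 = 1264.911064 -> 1264.91 kbps (2 dp)

1264.91


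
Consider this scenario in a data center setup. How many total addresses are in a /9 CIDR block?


Given: CIDR prefix /9
Host bits = 32 - 9 = 23
Total addresses = 2^23 = 8388608

8388608


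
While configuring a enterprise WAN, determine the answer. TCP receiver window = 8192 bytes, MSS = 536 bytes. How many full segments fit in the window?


Given: RWND = 8192 bytes, MSS = 536 bytes
Full segments = floor(RWND / MSS)
Full segments = floor(8192 / 536)
Full segments = floor(15.2836) = 15

15


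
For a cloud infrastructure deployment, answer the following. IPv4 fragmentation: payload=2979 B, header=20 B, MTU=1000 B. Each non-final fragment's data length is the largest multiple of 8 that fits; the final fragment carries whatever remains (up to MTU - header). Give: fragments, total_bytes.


Max data per non-final fragment = floor((MTU - header)/8)*8 = floor((1000 - 20)/8)*8 = floor(980/8)*8 = 976 B
Final fragment needs no 8-byte alignment: it can carry up to MTU - header = 980 B
Non-final fragments needed = ceil((payload - 980) / 976) = ceil(1999/976) = ceil(2.0482) = 3
Number of fragments = 3 + 1 = 4
Fragment sizes (data): 3 * 976 B + 51 B (last, 51 <= 980 OK)
Total bytes sent = payload + n_frags * header = 2979 + 4*20 = 2979 + 80 = 3059 B

4, 3059


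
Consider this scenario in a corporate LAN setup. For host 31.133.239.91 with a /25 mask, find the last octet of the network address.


Given: IP = 31.133.239.91, prefix = /25
Subnet mask = 255.255.255.128
Last octet of IP: 91
Last octet of mask: 128
Network last octet = 91 AND 128 = 0

0


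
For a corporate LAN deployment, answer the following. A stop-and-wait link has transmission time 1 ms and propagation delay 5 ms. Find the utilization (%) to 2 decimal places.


Given: Ttrans = 1 ms, Tprop = 5 ms
RTT = 2 * Tprop = 2 * 5 = 10 ms
U = Ttrans / (Ttrans + RTT)
U = 1 / (1 + 10)
U = 1 / 11 = 0.090909
U% = 9.09%

9.09


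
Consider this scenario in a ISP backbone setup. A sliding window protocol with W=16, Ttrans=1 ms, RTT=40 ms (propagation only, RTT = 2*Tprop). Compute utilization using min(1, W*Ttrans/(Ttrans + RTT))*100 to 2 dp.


Given: W = 16, Ttrans = 1 ms, RTT = 40 ms (= 2 * Tprop, Tprop = 20 ms)
Cycle time = Ttrans + RTT = 1 + 40 = 41 ms (first packet sent until its ACK returns)
W * Ttrans = 16 * 1 = 16 ms of sending per cycle
W * Ttrans / (Ttrans + RTT) = 16 / 41 = 0.390244
U = min(1, 0.390244) = 0.390244
U% = 39.02%

39.02


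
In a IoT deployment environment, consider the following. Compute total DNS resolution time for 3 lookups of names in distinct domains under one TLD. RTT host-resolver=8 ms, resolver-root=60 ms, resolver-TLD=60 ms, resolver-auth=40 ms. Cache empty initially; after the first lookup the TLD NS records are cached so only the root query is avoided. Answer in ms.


Lookup 1 (cold cache): local + root + TLD + auth = 8 + 60 + 60 + 40 = 168 ms
Lookups 2..3 (TLD NS cached -> skip root; new domain -> still ask TLD and auth): local + TLD + auth = 8 + 60 + 40 = 108 ms each
Remaining 2 lookups: 2 * 108 = 216 ms
Total = 168 + 216 = 384 ms

384


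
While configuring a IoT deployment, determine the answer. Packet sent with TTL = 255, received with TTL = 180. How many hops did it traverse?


Given: initial TTL = 255, received TTL = 180
Hops = initial TTL - received TTL
Hops = 255 - 180 = 75

75


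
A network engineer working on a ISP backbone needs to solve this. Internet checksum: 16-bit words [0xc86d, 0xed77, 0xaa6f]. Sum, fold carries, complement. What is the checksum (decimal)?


Given words: [0xc86d, 0xed77, 0xaa6f]
Step 1: Sum all words
Raw sum = 51309 + 60791 + 43631 = 155731
Step 2: Fold carry: (24659 + 2) = 24661
One's complement = ~24661 & 0xFFFF = 40874

40874


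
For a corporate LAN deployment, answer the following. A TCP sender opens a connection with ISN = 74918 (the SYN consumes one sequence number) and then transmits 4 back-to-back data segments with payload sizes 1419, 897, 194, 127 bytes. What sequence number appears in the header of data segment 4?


The SYN occupies sequence number ISN = 74918, so the first data byte is ISN + 1 = 74919.
SEQ of data segment i = (ISN + 1) + sum of payload sizes of segments 1..i-1.
Segment 1: SEQ = 74919, payload = 1419 bytes
Segment 2: SEQ = 76338, payload = 897 bytes
Segment 3: SEQ = 77235, payload = 194 bytes
Segment 4: SEQ = 77429, payload = 127 bytes
SEQ of segment 4 = 74919 + 1419 + 897 + 194 = 77429

77429


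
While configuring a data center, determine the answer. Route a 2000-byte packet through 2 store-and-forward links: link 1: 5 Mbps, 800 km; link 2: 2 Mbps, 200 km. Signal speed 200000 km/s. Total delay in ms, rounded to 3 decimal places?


Packet = 2000 bytes = 16000 bits. Store-and-forward: sum (t_trans + t_prop) per link.
Link 1: t_trans = 16000/(5*10^6) s = 3.2000 ms; t_prop = 800/200000 s = 4.0000 ms; subtotal = 7.2000 ms
Link 2: t_trans = 16000/(2*10^6) s = 8.0000 ms; t_prop = 200/200000 s = 1.0000 ms; subtotal = 9.0000 ms
End-to-end = 7.2000 + 9.0000 = 16.2000 ms -> 16.200 ms (3 dp)

16.200


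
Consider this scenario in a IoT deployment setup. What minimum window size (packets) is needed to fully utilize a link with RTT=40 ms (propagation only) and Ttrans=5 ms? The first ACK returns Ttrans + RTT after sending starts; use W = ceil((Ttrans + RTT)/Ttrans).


Given: Ttrans = 5 ms, RTT = 40 ms (= 2 * Tprop, Tprop = 20 ms)
Time until first ACK returns = Ttrans + RTT = 5 + 40 = 45 ms
Need W * Ttrans >= Ttrans + RTT  ->  W >= (Ttrans + RTT) / Ttrans
(Ttrans + RTT) / Ttrans = 45 / 5 = 9
W_min = ceil(9) = 9

9


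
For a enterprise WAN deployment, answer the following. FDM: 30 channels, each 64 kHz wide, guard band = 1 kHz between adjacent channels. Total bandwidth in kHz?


Given: 30 channels, 64 kHz each, guard = 1 kHz
Channel bandwidth = 30 * 64 = 1920 kHz
Guard bands = 29 gaps * 1 kHz = 29 kHz
Total = 1920 + 29 = 1949 kHz

1949


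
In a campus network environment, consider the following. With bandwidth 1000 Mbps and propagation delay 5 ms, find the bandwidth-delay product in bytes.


Given: bandwidth = 1000 Mbps, delay = 5 ms
BDP in bits = 1000 * 10^6 * 5 / 1000
BDP in bits = 5000000
BDP in bytes = 5000000 / 8 = 625000

625000


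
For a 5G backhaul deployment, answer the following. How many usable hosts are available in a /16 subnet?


Given: subnet mask /16
Host bits = 32 - 16 = 16
Total addresses = 2^16 = 65536
Usable hosts = 65536 - 2 (network + broadcast) = 65534

65534


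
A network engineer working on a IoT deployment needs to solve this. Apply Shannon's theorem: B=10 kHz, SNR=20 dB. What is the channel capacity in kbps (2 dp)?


Given: B = 10 kHz, SNR = 20 dB
SNR linear = 10^(20/10) = 100
1 + SNR = 101
log2(101) = 6.6582114828
C = 10 * 1000 * 6.6582114828 = 66582.1148 bps
C = 66.582115 kbps -> 66.58 kbps (2 dp)

66.58


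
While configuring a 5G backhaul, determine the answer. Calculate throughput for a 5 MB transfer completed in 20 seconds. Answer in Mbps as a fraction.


Given: file = 5 MB, time = 20 s
File in Mb = 5 * 8 = 40 Mb
Throughput = 40 / 20 Mbps
Throughput = 2 Mbps

2


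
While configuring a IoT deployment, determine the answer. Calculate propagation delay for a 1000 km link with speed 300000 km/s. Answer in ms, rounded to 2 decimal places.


Given: distance = 1000 km, speed = 300000 km/s
Delay = distance / speed = 1000 / 300000 seconds
Delay in ms = 1000 * 1000 / 300000
Delay = 3.3333 ms
Rounded to 2 dp = 3.33 ms

3.33


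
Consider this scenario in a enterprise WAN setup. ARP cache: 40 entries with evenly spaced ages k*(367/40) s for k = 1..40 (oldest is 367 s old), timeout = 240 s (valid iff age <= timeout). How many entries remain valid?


Ages are k * 367/40 s for k = 1..40 (spacing = 9.1750 s).
Entry k is valid iff k * 367/40 <= 240 iff k <= 40 * 240 / 367 = 26.1580
n_valid = floor(26.1580) = 26
(n_stale = 40 - 26 = 14)

26


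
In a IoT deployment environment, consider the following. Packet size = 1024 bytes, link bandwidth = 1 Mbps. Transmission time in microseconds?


Given: packet = 1024 bytes, bandwidth = 1 Mbps
Packet in bits = 1024 * 8 = 8192 bits
Bandwidth = 1 * 10^6 = 1000000 bps
Time = 8192 / 1000000 seconds
Time in us = 8192 * 10^6 / 1000000 = 8192

8192


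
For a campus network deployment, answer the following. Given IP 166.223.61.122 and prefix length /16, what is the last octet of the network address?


Given: IP = 166.223.61.122, prefix = /16
Subnet mask = 255.255.0.0
Last octet of IP: 122
Last octet of mask: 0
Network last octet = 122 AND 0 = 0

0


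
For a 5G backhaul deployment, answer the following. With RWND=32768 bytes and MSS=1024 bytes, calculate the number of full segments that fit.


Given: RWND = 32768 bytes, MSS = 1024 bytes
Full segments = floor(RWND / MSS)
Full segments = floor(32768 / 1024)
Full segments = floor(32.0) = 32

32


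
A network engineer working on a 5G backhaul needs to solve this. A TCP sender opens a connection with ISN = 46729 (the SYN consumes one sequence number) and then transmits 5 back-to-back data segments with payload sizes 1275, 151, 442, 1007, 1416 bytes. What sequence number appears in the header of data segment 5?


The SYN occupies sequence number ISN = 46729, so the first data byte is ISN + 1 = 46730.
SEQ of data segment i = (ISN + 1) + sum of payload sizes of segments 1..i-1.
Segment 1: SEQ = 46730, payload = 1275 bytes
Segment 2: SEQ = 48005, payload = 151 bytes
Segment 3: SEQ = 48156, payload = 442 bytes
Segment 4: SEQ = 48598, payload = 1007 bytes
Segment 5: SEQ = 49605, payload = 1416 bytes
SEQ of segment 5 = 46730 + 1275 + 151 + 442 + 1007 = 49605

49605


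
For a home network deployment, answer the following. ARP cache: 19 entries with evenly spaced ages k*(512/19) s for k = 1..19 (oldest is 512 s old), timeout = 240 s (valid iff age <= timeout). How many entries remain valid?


Ages are k * 512/19 s for k = 1..19 (spacing = 26.9474 s).
Entry k is valid iff k * 512/19 <= 240 iff k <= 19 * 240 / 512 = 8.9062
n_valid = floor(8.9062) = 8
(n_stale = 19 - 8 = 11)

8


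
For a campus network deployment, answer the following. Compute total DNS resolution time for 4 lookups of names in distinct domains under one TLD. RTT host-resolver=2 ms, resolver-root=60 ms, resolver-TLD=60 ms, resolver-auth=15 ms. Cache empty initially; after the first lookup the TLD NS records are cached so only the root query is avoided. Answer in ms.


Lookup 1 (cold cache): local + root + TLD + auth = 2 + 60 + 60 + 15 = 137 ms
Lookups 2..4 (TLD NS cached -> skip root; new domain -> still ask TLD and auth): local + TLD + auth = 2 + 60 + 15 = 77 ms each
Remaining 3 lookups: 3 * 77 = 231 ms
Total = 137 + 231 = 368 ms

368


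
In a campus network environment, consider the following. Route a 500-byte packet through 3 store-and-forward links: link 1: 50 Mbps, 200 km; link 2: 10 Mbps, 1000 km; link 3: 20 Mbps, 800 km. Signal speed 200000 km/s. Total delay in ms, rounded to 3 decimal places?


Packet = 500 bytes = 4000 bits. Store-and-forward: sum (t_trans + t_prop) per link.
Link 1: t_trans = 4000/(50*10^6) s = 0.0800 ms; t_prop = 200/200000 s = 1.0000 ms; subtotal = 1.0800 ms
Link 2: t_trans = 4000/(10*10^6) s = 0.4000 ms; t_prop = 1000/200000 s = 5.0000 ms; subtotal = 5.4000 ms
Link 3: t_trans = 4000/(20*10^6) s = 0.2000 ms; t_prop = 800/200000 s = 4.0000 ms; subtotal = 4.2000 ms
End-to-end = 1.0800 + 5.4000 + 4.2000 = 10.6800 ms -> 10.680 ms (3 dp)

10.680
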